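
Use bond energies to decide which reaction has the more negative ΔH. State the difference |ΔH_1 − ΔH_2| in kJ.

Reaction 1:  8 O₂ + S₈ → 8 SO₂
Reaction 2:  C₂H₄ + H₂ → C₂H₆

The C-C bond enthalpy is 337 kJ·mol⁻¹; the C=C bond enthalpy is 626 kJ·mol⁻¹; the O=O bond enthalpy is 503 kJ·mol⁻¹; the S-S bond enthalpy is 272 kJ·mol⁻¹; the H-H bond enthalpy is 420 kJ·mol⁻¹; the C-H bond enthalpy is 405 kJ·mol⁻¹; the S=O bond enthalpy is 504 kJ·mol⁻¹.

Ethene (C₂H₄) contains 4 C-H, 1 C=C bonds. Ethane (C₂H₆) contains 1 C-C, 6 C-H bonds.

Reaction 1, by 1763 kJ

Reaction 1:
  Bonds broken (reactants):
    O=O: 8 × 503 = 4024
    S-S: 8 × 272 = 2176
    Σ(broken) = 6200 kJ
  Bonds formed (products):
    S=O: 16 × 504 = 8064
    Σ(formed) = 8064 kJ
  ΔH_1 = 6200 − 8064 = −1864 kJ
Reaction 2:
  Bonds broken (reactants):
    C-H: 4 × 405 = 1620
    C=C: 1 × 626 = 626
    H-H: 1 × 420 = 420
    Σ(broken) = 2666 kJ
  Bonds formed (products):
    C-C: 1 × 337 = 337
    C-H: 6 × 405 = 2430
    Σ(formed) = 2767 kJ
  ΔH_2 = 2666 − 2767 = −101 kJ
ΔH_1 − ΔH_2 = −1763 kJ, so reaction 1 has the more negative ΔH; |ΔH_1 − ΔH_2| = 1763 kJ.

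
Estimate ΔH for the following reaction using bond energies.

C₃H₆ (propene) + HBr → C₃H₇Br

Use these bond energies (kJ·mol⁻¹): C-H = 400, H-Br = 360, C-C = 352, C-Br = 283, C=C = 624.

ΔH ≈ −51 kJ

Bonds broken (reactants):
  C-C: 1 × 352 = 352
  C-H: 6 × 400 = 2400
  C=C: 1 × 624 = 624
  H-Br: 1 × 360 = 360
  Σ(broken) = 3736 kJ
Bonds formed (products):
  C-Br: 1 × 283 = 283
  C-C: 2 × 352 = 704
  C-H: 7 × 400 = 2800
  Σ(formed) = 3787 kJ
ΔH = Σ(broken) − Σ(formed) = 3736 − 3787 = −51 kJ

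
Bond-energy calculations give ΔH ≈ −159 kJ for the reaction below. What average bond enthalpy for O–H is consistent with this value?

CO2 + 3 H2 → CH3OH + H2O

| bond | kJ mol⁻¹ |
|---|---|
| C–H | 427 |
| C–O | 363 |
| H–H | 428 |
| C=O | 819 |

Let D be the O–H bond energy.
Σ(broken) = 2×819 + 3×428 = 2922
Σ(formed) = 3×427 + 1×363 + 3×D = 1644 + 3D
ΔH = Σ(broken) − Σ(formed) = (2922) − (1644 + 3D) = +1278 − 3D
Setting this equal to −159 kJ gives 3D = 1437, so D = 479 kJ/mol.

D(O–H) ≈ 479 kJ/mol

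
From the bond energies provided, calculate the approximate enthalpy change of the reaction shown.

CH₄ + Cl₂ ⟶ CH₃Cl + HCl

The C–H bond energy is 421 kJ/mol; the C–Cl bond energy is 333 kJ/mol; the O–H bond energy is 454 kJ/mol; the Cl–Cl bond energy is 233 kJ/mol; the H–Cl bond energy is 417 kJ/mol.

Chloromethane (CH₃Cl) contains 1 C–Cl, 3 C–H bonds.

Bonds broken (reactants):
  C–H: 4 × 421 = 1684
  Cl–Cl: 1 × 233 = 233
  Σ(broken) = 1917 kJ
Bonds formed (products):
  C–Cl: 1 × 333 = 333
  C–H: 3 × 421 = 1263
  H–Cl: 1 × 417 = 417
  Σ(formed) = 2013 kJ
ΔH = Σ(broken) − Σ(formed) = 1917 − 2013 = −96 kJ

ΔH ≈ −96 kJ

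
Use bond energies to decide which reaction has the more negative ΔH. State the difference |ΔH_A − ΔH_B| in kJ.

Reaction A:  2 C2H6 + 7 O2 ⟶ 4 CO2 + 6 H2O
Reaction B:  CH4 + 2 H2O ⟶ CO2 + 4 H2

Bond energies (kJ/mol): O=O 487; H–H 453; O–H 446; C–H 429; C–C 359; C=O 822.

Reaction A, by 2697 kJ

Reaction A:
  Bonds broken (reactants):
    C–C: 2 × 359 = 718
    C–H: 12 × 429 = 5148
    O=O: 7 × 487 = 3409
    Σ(broken) = 9275 kJ
  Bonds formed (products):
    C=O: 8 × 822 = 6576
    O–H: 12 × 446 = 5352
    Σ(formed) = 11928 kJ
  ΔH_A = 9275 − 11928 = −2653 kJ
Reaction B:
  Bonds broken (reactants):
    C–H: 4 × 429 = 1716
    O–H: 4 × 446 = 1784
    Σ(broken) = 3500 kJ
  Bonds formed (products):
    C=O: 2 × 822 = 1644
    H–H: 4 × 453 = 1812
    Σ(formed) = 3456 kJ
  ΔH_B = 3500 − 3456 = +44 kJ
ΔH_A − ΔH_B = −2697 kJ, so reaction A has the more negative ΔH; |ΔH_A − ΔH_B| = 2697 kJ.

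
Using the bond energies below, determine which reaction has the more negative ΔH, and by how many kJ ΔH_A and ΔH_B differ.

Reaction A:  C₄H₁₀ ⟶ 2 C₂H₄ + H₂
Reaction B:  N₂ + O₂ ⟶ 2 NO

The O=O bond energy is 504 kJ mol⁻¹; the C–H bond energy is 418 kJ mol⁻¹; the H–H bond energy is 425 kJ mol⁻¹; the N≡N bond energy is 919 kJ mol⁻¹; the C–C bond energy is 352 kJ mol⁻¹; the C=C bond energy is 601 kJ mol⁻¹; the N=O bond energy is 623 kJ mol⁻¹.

Reaction A:
  Bonds broken (reactants):
    C–C: 3 × 352 = 1056
    C–H: 10 × 418 = 4180
    Σ(broken) = 5236 kJ
  Bonds formed (products):
    C–H: 8 × 418 = 3344
    C=C: 2 × 601 = 1202
    H–H: 1 × 425 = 425
    Σ(formed) = 4971 kJ
  ΔH_A = 5236 − 4971 = +265 kJ
Reaction B:
  Bonds broken (reactants):
    N≡N: 1 × 919 = 919
    O=O: 1 × 504 = 504
    Σ(broken) = 1423 kJ
  Bonds formed (products):
    N=O: 2 × 623 = 1246
    Σ(formed) = 1246 kJ
  ΔH_B = 1423 − 1246 = +177 kJ
ΔH_A − ΔH_B = +88 kJ, so reaction B has the more negative ΔH; |ΔH_A − ΔH_B| = 88 kJ.

Reaction B, by 88 kJ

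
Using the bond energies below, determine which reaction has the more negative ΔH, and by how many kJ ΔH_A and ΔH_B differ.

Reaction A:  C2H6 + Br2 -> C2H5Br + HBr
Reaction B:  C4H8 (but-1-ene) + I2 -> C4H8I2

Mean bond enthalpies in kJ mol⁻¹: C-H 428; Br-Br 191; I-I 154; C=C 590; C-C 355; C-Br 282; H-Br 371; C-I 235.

Reaction A:
  Bonds broken (reactants):
    Br-Br: 1 × 191 = 191
    C-C: 1 × 355 = 355
    C-H: 6 × 428 = 2568
    Σ(broken) = 3114 kJ
  Bonds formed (products):
    C-Br: 1 × 282 = 282
    C-C: 1 × 355 = 355
    C-H: 5 × 428 = 2140
    H-Br: 1 × 371 = 371
    Σ(formed) = 3148 kJ
  ΔH_A = 3114 − 3148 = −34 kJ
Reaction B:
  Bonds broken (reactants):
    C-C: 2 × 355 = 710
    C-H: 8 × 428 = 3424
    C=C: 1 × 590 = 590
    I-I: 1 × 154 = 154
    Σ(broken) = 4878 kJ
  Bonds formed (products):
    C-C: 3 × 355 = 1065
    C-H: 8 × 428 = 3424
    C-I: 2 × 235 = 470
    Σ(formed) = 4959 kJ
  ΔH_B = 4878 − 4959 = −81 kJ
ΔH_A − ΔH_B = +47 kJ, so reaction B has the more negative ΔH; |ΔH_A − ΔH_B| = 47 kJ.

Reaction B, by 47 kJ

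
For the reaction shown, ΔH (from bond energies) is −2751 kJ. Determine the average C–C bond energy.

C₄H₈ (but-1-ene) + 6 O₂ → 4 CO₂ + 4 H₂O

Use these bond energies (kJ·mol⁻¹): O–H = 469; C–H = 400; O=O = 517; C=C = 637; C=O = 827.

Let D be the C–C bond energy.
Σ(broken) = 2×D + 8×400 + 1×637 + 6×517 = 6939 + 2D
Σ(formed) = 8×827 + 8×469 = 10368
ΔH = Σ(broken) − Σ(formed) = (6939 + 2D) − (10368) = −3429 + 2D
Setting this equal to −2751 kJ gives 2D = 678, so D = 339 kJ/mol.

D(C–C) ≈ 339 kJ/mol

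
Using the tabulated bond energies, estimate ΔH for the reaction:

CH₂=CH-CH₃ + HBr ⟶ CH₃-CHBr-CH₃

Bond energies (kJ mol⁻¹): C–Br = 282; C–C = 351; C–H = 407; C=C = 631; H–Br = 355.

Bonds broken (reactants):
  C–C: 1 × 351 = 351
  C–H: 6 × 407 = 2442
  C=C: 1 × 631 = 631
  H–Br: 1 × 355 = 355
  Σ(broken) = 3779 kJ
Bonds formed (products):
  C–Br: 1 × 282 = 282
  C–C: 2 × 351 = 702
  C–H: 7 × 407 = 2849
  Σ(formed) = 3833 kJ
ΔH = Σ(broken) − Σ(formed) = 3779 − 3833 = −54 kJ

ΔH ≈ −54 kJ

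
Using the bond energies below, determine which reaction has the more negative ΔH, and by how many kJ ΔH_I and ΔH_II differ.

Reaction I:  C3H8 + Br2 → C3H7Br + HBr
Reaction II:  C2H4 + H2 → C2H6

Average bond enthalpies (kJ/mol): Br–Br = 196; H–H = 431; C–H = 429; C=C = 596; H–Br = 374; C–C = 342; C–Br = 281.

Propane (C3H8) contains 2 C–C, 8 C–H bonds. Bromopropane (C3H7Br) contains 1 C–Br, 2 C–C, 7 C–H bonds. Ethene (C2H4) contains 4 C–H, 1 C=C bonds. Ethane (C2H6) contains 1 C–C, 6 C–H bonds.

Reaction I:
  Bonds broken (reactants):
    Br–Br: 1 × 196 = 196
    C–C: 2 × 342 = 684
    C–H: 8 × 429 = 3432
    Σ(broken) = 4312 kJ
  Bonds formed (products):
    C–Br: 1 × 281 = 281
    C–C: 2 × 342 = 684
    C–H: 7 × 429 = 3003
    H–Br: 1 × 374 = 374
    Σ(formed) = 4342 kJ
  ΔH_I = 4312 − 4342 = −30 kJ
Reaction II:
  Bonds broken (reactants):
    C–H: 4 × 429 = 1716
    C=C: 1 × 596 = 596
    H–H: 1 × 431 = 431
    Σ(broken) = 2743 kJ
  Bonds formed (products):
    C–C: 1 × 342 = 342
    C–H: 6 × 429 = 2574
    Σ(formed) = 2916 kJ
  ΔH_II = 2743 − 2916 = −173 kJ
ΔH_I − ΔH_II = +143 kJ, so reaction II has the more negative ΔH; |ΔH_I − ΔH_II| = 143 kJ.

Reaction II, by 143 kJ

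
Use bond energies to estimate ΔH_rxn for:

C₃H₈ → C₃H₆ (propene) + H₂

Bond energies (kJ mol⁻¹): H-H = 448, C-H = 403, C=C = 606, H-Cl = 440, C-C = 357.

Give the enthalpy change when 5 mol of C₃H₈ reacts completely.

ΔH = +545 kJ

Bonds broken (reactants):
  C-C: 2 × 357 = 714
  C-H: 8 × 403 = 3224
  Σ(broken) = 3938 kJ
Bonds formed (products):
  C-C: 1 × 357 = 357
  C-H: 6 × 403 = 2418
  C=C: 1 × 606 = 606
  H-H: 1 × 448 = 448
  Σ(formed) = 3829 kJ
ΔH = Σ(broken) − Σ(formed) = 3938 − 3829 = +109 kJ
For 5× the reaction as written: 5 × (+109) = +545 kJ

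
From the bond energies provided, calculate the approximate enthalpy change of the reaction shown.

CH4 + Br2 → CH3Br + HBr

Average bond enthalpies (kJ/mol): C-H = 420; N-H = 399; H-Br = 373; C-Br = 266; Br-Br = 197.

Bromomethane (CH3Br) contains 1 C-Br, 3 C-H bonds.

Bonds broken (reactants):
  Br-Br: 1 × 197 = 197
  C-H: 4 × 420 = 1680
  Σ(broken) = 1877 kJ
Bonds formed (products):
  C-Br: 1 × 266 = 266
  C-H: 3 × 420 = 1260
  H-Br: 1 × 373 = 373
  Σ(formed) = 1899 kJ
ΔH = Σ(broken) − Σ(formed) = 1877 − 1899 = −22 kJ

ΔH ≈ −22 kJ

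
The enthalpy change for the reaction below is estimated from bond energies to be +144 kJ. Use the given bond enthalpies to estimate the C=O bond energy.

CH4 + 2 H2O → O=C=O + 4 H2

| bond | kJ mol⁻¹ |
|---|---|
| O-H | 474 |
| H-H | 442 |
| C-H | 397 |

Let D be the C=O bond energy.
Σ(broken) = 4×397 + 4×474 = 3484
Σ(formed) = 2×D + 4×442 = 1768 + 2D
ΔH = Σ(broken) − Σ(formed) = (3484) − (1768 + 2D) = +1716 − 2D
Setting this equal to +144 kJ gives 2D = 1572, so D = 786 kJ/mol.

D(C=O) ≈ 786 kJ/mol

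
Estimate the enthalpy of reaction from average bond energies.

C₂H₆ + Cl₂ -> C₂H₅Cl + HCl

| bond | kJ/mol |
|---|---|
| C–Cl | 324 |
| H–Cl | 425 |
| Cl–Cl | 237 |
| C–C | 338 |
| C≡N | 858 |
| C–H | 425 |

Bonds broken (reactants):
  C–C: 1 × 338 = 338
  C–H: 6 × 425 = 2550
  Cl–Cl: 1 × 237 = 237
  Σ(broken) = 3125 kJ
Bonds formed (products):
  C–C: 1 × 338 = 338
  C–Cl: 1 × 324 = 324
  C–H: 5 × 425 = 2125
  H–Cl: 1 × 425 = 425
  Σ(formed) = 3212 kJ
ΔH = Σ(broken) − Σ(formed) = 3125 − 3212 = −87 kJ

ΔH ≈ −87 kJ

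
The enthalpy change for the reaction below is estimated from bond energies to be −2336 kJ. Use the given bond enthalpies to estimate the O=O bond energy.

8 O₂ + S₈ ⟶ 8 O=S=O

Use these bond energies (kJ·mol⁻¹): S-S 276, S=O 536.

D(O=O) ≈ 504 kJ/mol

Let D be the O=O bond energy.
Σ(broken) = 8×D + 8×276 = 2208 + 8D
Σ(formed) = 16×536 = 8576
ΔH = Σ(broken) − Σ(formed) = (2208 + 8D) − (8576) = −6368 + 8D
Setting this equal to −2336 kJ gives 8D = 4032, so D = 504 kJ/mol.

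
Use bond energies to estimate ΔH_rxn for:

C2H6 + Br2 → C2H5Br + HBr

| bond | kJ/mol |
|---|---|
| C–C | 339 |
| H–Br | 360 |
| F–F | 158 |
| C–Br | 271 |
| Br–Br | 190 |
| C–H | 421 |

Bonds broken (reactants):
  Br–Br: 1 × 190 = 190
  C–C: 1 × 339 = 339
  C–H: 6 × 421 = 2526
  Σ(broken) = 3055 kJ
Bonds formed (products):
  C–Br: 1 × 271 = 271
  C–C: 1 × 339 = 339
  C–H: 5 × 421 = 2105
  H–Br: 1 × 360 = 360
  Σ(formed) = 3075 kJ
ΔH = Σ(broken) − Σ(formed) = 3055 − 3075 = −20 kJ

ΔH ≈ −20 kJ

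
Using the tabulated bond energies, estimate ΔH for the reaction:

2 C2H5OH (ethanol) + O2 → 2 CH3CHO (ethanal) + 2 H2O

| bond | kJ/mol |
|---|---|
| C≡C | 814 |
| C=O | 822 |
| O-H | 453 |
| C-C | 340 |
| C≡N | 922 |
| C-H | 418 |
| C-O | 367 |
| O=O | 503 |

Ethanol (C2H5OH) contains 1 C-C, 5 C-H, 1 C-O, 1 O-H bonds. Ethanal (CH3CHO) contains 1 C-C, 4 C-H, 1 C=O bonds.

ΔH ≈ −477 kJ

Bonds broken (reactants):
  C-C: 2 × 340 = 680
  C-H: 10 × 418 = 4180
  C-O: 2 × 367 = 734
  O-H: 2 × 453 = 906
  O=O: 1 × 503 = 503
  Σ(broken) = 7003 kJ
Bonds formed (products):
  C-C: 2 × 340 = 680
  C-H: 8 × 418 = 3344
  C=O: 2 × 822 = 1644
  O-H: 4 × 453 = 1812
  Σ(formed) = 7480 kJ
ΔH = Σ(broken) − Σ(formed) = 7003 − 7480 = −477 kJ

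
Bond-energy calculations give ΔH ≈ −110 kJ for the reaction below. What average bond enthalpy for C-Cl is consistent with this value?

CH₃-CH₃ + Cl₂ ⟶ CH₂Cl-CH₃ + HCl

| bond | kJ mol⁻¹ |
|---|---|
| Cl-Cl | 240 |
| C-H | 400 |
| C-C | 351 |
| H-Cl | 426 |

Let D be the C-Cl bond energy.
Σ(broken) = 1×351 + 6×400 + 1×240 = 2991
Σ(formed) = 1×351 + 1×D + 5×400 + 1×426 = 2777 + D
ΔH = Σ(broken) − Σ(formed) = (2991) − (2777 + D) = +214 − D
Setting this equal to −110 kJ gives D = 324 kJ/mol.

D(C-Cl) ≈ 324 kJ/mol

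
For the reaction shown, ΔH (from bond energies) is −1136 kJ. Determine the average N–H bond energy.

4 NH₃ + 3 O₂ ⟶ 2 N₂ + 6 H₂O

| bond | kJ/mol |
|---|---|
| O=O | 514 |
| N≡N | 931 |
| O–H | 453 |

D(N–H) ≈ 385 kJ/mol

Let D be the N–H bond energy.
Σ(broken) = 12×D + 3×514 = 1542 + 12D
Σ(formed) = 2×931 + 12×453 = 7298
ΔH = Σ(broken) − Σ(formed) = (1542 + 12D) − (7298) = −5756 + 12D
Setting this equal to −1136 kJ gives 12D = 4620, so D = 385 kJ/mol.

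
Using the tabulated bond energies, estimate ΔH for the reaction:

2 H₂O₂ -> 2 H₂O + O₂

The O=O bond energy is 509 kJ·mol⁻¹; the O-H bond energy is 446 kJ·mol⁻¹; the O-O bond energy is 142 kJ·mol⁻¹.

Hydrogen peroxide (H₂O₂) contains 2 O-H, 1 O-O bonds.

ΔH ≈ −225 kJ

Bonds broken (reactants):
  O-H: 4 × 446 = 1784
  O-O: 2 × 142 = 284
  Σ(broken) = 2068 kJ
Bonds formed (products):
  O-H: 4 × 446 = 1784
  O=O: 1 × 509 = 509
  Σ(formed) = 2293 kJ
ΔH = Σ(broken) − Σ(formed) = 2068 − 2293 = −225 kJ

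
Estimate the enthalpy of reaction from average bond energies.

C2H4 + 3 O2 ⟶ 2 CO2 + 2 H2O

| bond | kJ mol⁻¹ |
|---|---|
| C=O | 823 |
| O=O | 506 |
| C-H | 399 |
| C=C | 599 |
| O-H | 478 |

ΔH ≈ −1491 kJ

Bonds broken (reactants):
  C-H: 4 × 399 = 1596
  C=C: 1 × 599 = 599
  O=O: 3 × 506 = 1518
  Σ(broken) = 3713 kJ
Bonds formed (products):
  C=O: 4 × 823 = 3292
  O-H: 4 × 478 = 1912
  Σ(formed) = 5204 kJ
ΔH = Σ(broken) − Σ(formed) = 3713 − 5204 = −1491 kJ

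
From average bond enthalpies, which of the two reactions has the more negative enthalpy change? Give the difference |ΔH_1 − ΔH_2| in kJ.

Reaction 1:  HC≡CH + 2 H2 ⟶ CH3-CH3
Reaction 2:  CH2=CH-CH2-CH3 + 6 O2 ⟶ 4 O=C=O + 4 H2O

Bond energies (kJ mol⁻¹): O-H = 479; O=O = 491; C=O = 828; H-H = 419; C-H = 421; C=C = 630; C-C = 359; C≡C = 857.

Reaction 2, by 2446 kJ

Reaction 1:
  Bonds broken (reactants):
    C≡C: 1 × 857 = 857
    C-H: 2 × 421 = 842
    H-H: 2 × 419 = 838
    Σ(broken) = 2537 kJ
  Bonds formed (products):
    C-C: 1 × 359 = 359
    C-H: 6 × 421 = 2526
    Σ(formed) = 2885 kJ
  ΔH_1 = 2537 − 2885 = −348 kJ
Reaction 2:
  Bonds broken (reactants):
    C-C: 2 × 359 = 718
    C-H: 8 × 421 = 3368
    C=C: 1 × 630 = 630
    O=O: 6 × 491 = 2946
    Σ(broken) = 7662 kJ
  Bonds formed (products):
    C=O: 8 × 828 = 6624
    O-H: 8 × 479 = 3832
    Σ(formed) = 10456 kJ
  ΔH_2 = 7662 − 10456 = −2794 kJ
ΔH_1 − ΔH_2 = +2446 kJ, so reaction 2 has the more negative ΔH; |ΔH_1 − ΔH_2| = 2446 kJ.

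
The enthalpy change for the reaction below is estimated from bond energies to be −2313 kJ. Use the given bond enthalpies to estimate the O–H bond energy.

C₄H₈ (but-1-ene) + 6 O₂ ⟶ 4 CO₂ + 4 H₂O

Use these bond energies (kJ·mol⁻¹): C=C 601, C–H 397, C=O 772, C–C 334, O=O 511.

Let D be the O–H bond energy.
Σ(broken) = 2×334 + 8×397 + 1×601 + 6×511 = 7511
Σ(formed) = 8×772 + 8×D = 6176 + 8D
ΔH = Σ(broken) − Σ(formed) = (7511) − (6176 + 8D) = +1335 − 8D
Setting this equal to −2313 kJ gives 8D = 3648, so D = 456 kJ/mol.

D(O–H) ≈ 456 kJ/mol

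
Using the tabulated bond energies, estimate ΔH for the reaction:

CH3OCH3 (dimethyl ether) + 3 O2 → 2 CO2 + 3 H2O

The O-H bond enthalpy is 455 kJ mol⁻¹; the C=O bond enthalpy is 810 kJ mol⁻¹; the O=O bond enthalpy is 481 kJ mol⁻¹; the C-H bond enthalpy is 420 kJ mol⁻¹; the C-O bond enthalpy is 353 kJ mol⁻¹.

ΔH ≈ −1301 kJ

Bonds broken (reactants):
  C-H: 6 × 420 = 2520
  C-O: 2 × 353 = 706
  O=O: 3 × 481 = 1443
  Σ(broken) = 4669 kJ
Bonds formed (products):
  C=O: 4 × 810 = 3240
  O-H: 6 × 455 = 2730
  Σ(formed) = 5970 kJ
ΔH = Σ(broken) − Σ(formed) = 4669 − 5970 = −1301 kJ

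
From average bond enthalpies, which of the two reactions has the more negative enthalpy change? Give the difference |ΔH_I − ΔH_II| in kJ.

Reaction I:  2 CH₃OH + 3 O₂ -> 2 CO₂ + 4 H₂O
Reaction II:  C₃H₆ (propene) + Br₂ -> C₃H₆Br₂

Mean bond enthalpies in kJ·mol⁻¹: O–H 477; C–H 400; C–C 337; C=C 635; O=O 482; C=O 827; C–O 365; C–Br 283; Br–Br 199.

Reaction I:
  Bonds broken (reactants):
    C–H: 6 × 400 = 2400
    C–O: 2 × 365 = 730
    O–H: 2 × 477 = 954
    O=O: 3 × 482 = 1446
    Σ(broken) = 5530 kJ
  Bonds formed (products):
    C=O: 4 × 827 = 3308
    O–H: 8 × 477 = 3816
    Σ(formed) = 7124 kJ
  ΔH_I = 5530 − 7124 = −1594 kJ
Reaction II:
  Bonds broken (reactants):
    Br–Br: 1 × 199 = 199
    C–C: 1 × 337 = 337
    C–H: 6 × 400 = 2400
    C=C: 1 × 635 = 635
    Σ(broken) = 3571 kJ
  Bonds formed (products):
    C–Br: 2 × 283 = 566
    C–C: 2 × 337 = 674
    C–H: 6 × 400 = 2400
    Σ(formed) = 3640 kJ
  ΔH_II = 3571 − 3640 = −69 kJ
ΔH_I − ΔH_II = −1525 kJ, so reaction I has the more negative ΔH; |ΔH_I − ΔH_II| = 1525 kJ.

Reaction I, by 1525 kJ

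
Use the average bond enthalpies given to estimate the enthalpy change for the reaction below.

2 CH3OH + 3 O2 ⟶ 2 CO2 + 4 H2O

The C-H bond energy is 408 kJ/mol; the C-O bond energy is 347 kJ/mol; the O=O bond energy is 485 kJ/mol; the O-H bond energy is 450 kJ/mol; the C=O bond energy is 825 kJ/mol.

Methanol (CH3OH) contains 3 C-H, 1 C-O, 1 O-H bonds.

Bonds broken (reactants):
  C-H: 6 × 408 = 2448
  C-O: 2 × 347 = 694
  O-H: 2 × 450 = 900
  O=O: 3 × 485 = 1455
  Σ(broken) = 5497 kJ
Bonds formed (products):
  C=O: 4 × 825 = 3300
  O-H: 8 × 450 = 3600
  Σ(formed) = 6900 kJ
ΔH = Σ(broken) − Σ(formed) = 5497 − 6900 = −1403 kJ

ΔH ≈ −1403 kJ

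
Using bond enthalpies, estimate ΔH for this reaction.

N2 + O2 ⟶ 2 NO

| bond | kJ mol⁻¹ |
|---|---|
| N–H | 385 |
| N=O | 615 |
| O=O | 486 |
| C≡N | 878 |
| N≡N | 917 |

Bonds broken (reactants):
  N≡N: 1 × 917 = 917
  O=O: 1 × 486 = 486
  Σ(broken) = 1403 kJ
Bonds formed (products):
  N=O: 2 × 615 = 1230
  Σ(formed) = 1230 kJ
ΔH = Σ(broken) − Σ(formed) = 1403 − 1230 = +173 kJ

ΔH ≈ +173 kJ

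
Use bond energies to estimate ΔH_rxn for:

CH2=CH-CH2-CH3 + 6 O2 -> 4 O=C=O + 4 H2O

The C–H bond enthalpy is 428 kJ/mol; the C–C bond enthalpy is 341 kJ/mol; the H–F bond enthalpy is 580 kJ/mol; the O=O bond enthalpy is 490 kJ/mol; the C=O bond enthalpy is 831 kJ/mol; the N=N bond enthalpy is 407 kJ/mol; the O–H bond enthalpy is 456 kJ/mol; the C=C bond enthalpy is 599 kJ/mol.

ΔH ≈ −2651 kJ

Bonds broken (reactants):
  C–C: 2 × 341 = 682
  C–H: 8 × 428 = 3424
  C=C: 1 × 599 = 599
  O=O: 6 × 490 = 2940
  Σ(broken) = 7645 kJ
Bonds formed (products):
  C=O: 8 × 831 = 6648
  O–H: 8 × 456 = 3648
  Σ(formed) = 10296 kJ
ΔH = Σ(broken) − Σ(formed) = 7645 − 10296 = −2651 kJ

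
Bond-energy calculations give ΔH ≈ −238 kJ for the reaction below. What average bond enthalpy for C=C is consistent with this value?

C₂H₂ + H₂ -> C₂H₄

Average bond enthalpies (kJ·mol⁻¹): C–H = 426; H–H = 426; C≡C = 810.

D(C=C) ≈ 622 kJ/mol

Let D be the C=C bond energy.
Σ(broken) = 1×810 + 2×426 + 1×426 = 2088
Σ(formed) = 4×426 + 1×D = 1704 + D
ΔH = Σ(broken) − Σ(formed) = (2088) − (1704 + D) = +384 − D
Setting this equal to −238 kJ gives D = 622 kJ/mol.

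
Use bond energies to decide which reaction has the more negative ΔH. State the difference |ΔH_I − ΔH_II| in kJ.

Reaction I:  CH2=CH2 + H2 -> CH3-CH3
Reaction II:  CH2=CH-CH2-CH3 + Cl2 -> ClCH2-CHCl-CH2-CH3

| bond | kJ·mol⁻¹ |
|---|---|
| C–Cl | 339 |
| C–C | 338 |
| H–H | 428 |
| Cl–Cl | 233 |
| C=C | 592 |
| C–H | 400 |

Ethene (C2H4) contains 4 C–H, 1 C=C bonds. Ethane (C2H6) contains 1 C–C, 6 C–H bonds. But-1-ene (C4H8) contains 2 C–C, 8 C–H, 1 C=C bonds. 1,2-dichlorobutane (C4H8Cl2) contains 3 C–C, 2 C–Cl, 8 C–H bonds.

Reaction I:
  Bonds broken (reactants):
    C–H: 4 × 400 = 1600
    C=C: 1 × 592 = 592
    H–H: 1 × 428 = 428
    Σ(broken) = 2620 kJ
  Bonds formed (products):
    C–C: 1 × 338 = 338
    C–H: 6 × 400 = 2400
    Σ(formed) = 2738 kJ
  ΔH_I = 2620 − 2738 = −118 kJ
Reaction II:
  Bonds broken (reactants):
    C–C: 2 × 338 = 676
    C–H: 8 × 400 = 3200
    C=C: 1 × 592 = 592
    Cl–Cl: 1 × 233 = 233
    Σ(broken) = 4701 kJ
  Bonds formed (products):
    C–C: 3 × 338 = 1014
    C–Cl: 2 × 339 = 678
    C–H: 8 × 400 = 3200
    Σ(formed) = 4892 kJ
  ΔH_II = 4701 − 4892 = −191 kJ
ΔH_I − ΔH_II = +73 kJ, so reaction II has the more negative ΔH; |ΔH_I − ΔH_II| = 73 kJ.

Reaction II, by 73 kJ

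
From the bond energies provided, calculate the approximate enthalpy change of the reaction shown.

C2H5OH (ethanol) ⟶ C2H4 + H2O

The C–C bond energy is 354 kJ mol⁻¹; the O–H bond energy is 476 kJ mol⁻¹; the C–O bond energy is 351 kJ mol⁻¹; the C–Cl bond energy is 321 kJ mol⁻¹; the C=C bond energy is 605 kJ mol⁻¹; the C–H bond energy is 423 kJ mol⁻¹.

Bonds broken (reactants):
  C–C: 1 × 354 = 354
  C–H: 5 × 423 = 2115
  C–O: 1 × 351 = 351
  O–H: 1 × 476 = 476
  Σ(broken) = 3296 kJ
Bonds formed (products):
  C–H: 4 × 423 = 1692
  C=C: 1 × 605 = 605
  O–H: 2 × 476 = 952
  Σ(formed) = 3249 kJ
ΔH = Σ(broken) − Σ(formed) = 3296 − 3249 = +47 kJ

ΔH ≈ +47 kJ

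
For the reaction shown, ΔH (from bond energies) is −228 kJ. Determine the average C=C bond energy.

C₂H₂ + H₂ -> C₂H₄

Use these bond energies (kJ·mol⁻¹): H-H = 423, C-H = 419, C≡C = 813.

D(C=C) ≈ 626 kJ/mol

Let D be the C=C bond energy.
Σ(broken) = 1×813 + 2×419 + 1×423 = 2074
Σ(formed) = 4×419 + 1×D = 1676 + D
ΔH = Σ(broken) − Σ(formed) = (2074) − (1676 + D) = +398 − D
Setting this equal to −228 kJ gives D = 626 kJ/mol.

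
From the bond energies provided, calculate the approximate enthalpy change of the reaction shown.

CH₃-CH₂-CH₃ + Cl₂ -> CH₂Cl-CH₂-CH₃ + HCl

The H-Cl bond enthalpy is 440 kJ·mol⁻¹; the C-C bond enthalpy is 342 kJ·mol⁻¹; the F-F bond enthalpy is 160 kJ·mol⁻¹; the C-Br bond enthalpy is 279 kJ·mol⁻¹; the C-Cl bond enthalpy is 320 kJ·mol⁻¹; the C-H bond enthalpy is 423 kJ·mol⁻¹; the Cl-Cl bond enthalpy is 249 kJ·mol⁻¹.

Bonds broken (reactants):
  C-C: 2 × 342 = 684
  C-H: 8 × 423 = 3384
  Cl-Cl: 1 × 249 = 249
  Σ(broken) = 4317 kJ
Bonds formed (products):
  C-C: 2 × 342 = 684
  C-Cl: 1 × 320 = 320
  C-H: 7 × 423 = 2961
  H-Cl: 1 × 440 = 440
  Σ(formed) = 4405 kJ
ΔH = Σ(broken) − Σ(formed) = 4317 − 4405 = −88 kJ

ΔH ≈ −88 kJ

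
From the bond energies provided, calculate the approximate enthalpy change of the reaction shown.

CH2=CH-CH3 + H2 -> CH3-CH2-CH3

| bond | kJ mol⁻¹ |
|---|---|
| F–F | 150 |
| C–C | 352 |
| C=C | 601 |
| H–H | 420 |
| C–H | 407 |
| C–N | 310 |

Bonds broken (reactants):
  C–C: 1 × 352 = 352
  C–H: 6 × 407 = 2442
  C=C: 1 × 601 = 601
  H–H: 1 × 420 = 420
  Σ(broken) = 3815 kJ
Bonds formed (products):
  C–C: 2 × 352 = 704
  C–H: 8 × 407 = 3256
  Σ(formed) = 3960 kJ
ΔH = Σ(broken) − Σ(formed) = 3815 − 3960 = −145 kJ

ΔH ≈ −145 kJ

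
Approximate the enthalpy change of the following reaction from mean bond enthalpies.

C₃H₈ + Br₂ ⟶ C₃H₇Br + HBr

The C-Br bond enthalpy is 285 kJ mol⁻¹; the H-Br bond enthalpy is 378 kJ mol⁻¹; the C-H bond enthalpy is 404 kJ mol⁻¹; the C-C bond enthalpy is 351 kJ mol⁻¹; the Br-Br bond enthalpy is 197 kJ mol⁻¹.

Bonds broken (reactants):
  Br-Br: 1 × 197 = 197
  C-C: 2 × 351 = 702
  C-H: 8 × 404 = 3232
  Σ(broken) = 4131 kJ
Bonds formed (products):
  C-Br: 1 × 285 = 285
  C-C: 2 × 351 = 702
  C-H: 7 × 404 = 2828
  H-Br: 1 × 378 = 378
  Σ(formed) = 4193 kJ
ΔH = Σ(broken) − Σ(formed) = 4131 − 4193 = −62 kJ

ΔH ≈ −62 kJ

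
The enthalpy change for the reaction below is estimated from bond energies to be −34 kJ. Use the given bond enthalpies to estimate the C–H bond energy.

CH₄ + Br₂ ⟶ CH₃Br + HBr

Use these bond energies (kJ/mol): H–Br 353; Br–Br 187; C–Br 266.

Let D be the C–H bond energy.
Σ(broken) = 1×187 + 4×D = 187 + 4D
Σ(formed) = 1×266 + 3×D + 1×353 = 619 + 3D
ΔH = Σ(broken) − Σ(formed) = (187 + 4D) − (619 + 3D) = −432 + D
Setting this equal to −34 kJ gives D = 398 kJ/mol.

D(C–H) ≈ 398 kJ/mol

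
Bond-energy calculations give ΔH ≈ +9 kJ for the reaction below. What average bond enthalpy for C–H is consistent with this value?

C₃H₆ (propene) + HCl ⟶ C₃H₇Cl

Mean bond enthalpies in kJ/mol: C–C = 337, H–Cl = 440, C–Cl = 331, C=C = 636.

D(C–H) ≈ 399 kJ/mol

Let D be the C–H bond energy.
Σ(broken) = 1×337 + 6×D + 1×636 + 1×440 = 1413 + 6D
Σ(formed) = 2×337 + 1×331 + 7×D = 1005 + 7D
ΔH = Σ(broken) − Σ(formed) = (1413 + 6D) − (1005 + 7D) = +408 − D
Setting this equal to +9 kJ gives D = 399 kJ/mol.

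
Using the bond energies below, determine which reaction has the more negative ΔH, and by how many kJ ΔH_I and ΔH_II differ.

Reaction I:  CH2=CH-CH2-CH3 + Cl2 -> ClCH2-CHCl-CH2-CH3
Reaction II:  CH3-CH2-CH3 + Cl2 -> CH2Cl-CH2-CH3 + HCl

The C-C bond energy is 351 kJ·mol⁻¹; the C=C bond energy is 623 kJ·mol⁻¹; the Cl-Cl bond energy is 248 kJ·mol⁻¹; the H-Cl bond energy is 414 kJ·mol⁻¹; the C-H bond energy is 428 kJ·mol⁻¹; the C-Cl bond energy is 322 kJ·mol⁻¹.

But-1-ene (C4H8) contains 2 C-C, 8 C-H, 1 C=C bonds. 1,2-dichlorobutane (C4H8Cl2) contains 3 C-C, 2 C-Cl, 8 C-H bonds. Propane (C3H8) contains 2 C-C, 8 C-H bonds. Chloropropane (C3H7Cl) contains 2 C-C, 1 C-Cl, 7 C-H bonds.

Reaction I, by 64 kJ

Reaction I:
  Bonds broken (reactants):
    C-C: 2 × 351 = 702
    C-H: 8 × 428 = 3424
    C=C: 1 × 623 = 623
    Cl-Cl: 1 × 248 = 248
    Σ(broken) = 4997 kJ
  Bonds formed (products):
    C-C: 3 × 351 = 1053
    C-Cl: 2 × 322 = 644
    C-H: 8 × 428 = 3424
    Σ(formed) = 5121 kJ
  ΔH_I = 4997 − 5121 = −124 kJ
Reaction II:
  Bonds broken (reactants):
    C-C: 2 × 351 = 702
    C-H: 8 × 428 = 3424
    Cl-Cl: 1 × 248 = 248
    Σ(broken) = 4374 kJ
  Bonds formed (products):
    C-C: 2 × 351 = 702
    C-Cl: 1 × 322 = 322
    C-H: 7 × 428 = 2996
    H-Cl: 1 × 414 = 414
    Σ(formed) = 4434 kJ
  ΔH_II = 4374 − 4434 = −60 kJ
ΔH_I − ΔH_II = −64 kJ, so reaction I has the more negative ΔH; |ΔH_I − ΔH_II| = 64 kJ.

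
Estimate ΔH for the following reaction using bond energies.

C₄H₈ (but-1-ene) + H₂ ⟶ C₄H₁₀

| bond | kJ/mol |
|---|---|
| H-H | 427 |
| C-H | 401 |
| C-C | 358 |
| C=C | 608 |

Bonds broken (reactants):
  C-C: 2 × 358 = 716
  C-H: 8 × 401 = 3208
  C=C: 1 × 608 = 608
  H-H: 1 × 427 = 427
  Σ(broken) = 4959 kJ
Bonds formed (products):
  C-C: 3 × 358 = 1074
  C-H: 10 × 401 = 4010
  Σ(formed) = 5084 kJ
ΔH = Σ(broken) − Σ(formed) = 4959 − 5084 = −125 kJ

ΔH ≈ −125 kJ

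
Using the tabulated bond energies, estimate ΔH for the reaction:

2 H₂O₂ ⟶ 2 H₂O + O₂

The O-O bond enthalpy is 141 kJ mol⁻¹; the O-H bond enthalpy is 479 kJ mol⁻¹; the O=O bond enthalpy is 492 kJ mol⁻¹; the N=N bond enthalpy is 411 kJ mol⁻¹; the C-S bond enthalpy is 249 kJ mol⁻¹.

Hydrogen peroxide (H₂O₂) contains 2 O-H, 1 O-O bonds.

ΔH ≈ −210 kJ

Bonds broken (reactants):
  O-H: 4 × 479 = 1916
  O-O: 2 × 141 = 282
  Σ(broken) = 2198 kJ
Bonds formed (products):
  O-H: 4 × 479 = 1916
  O=O: 1 × 492 = 492
  Σ(formed) = 2408 kJ
ΔH = Σ(broken) − Σ(formed) = 2198 − 2408 = −210 kJ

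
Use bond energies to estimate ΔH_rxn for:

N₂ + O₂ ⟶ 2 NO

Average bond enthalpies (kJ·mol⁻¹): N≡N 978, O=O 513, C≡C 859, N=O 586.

Bonds broken (reactants):
  N≡N: 1 × 978 = 978
  O=O: 1 × 513 = 513
  Σ(broken) = 1491 kJ
Bonds formed (products):
  N=O: 2 × 586 = 1172
  Σ(formed) = 1172 kJ
ΔH = Σ(broken) − Σ(formed) = 1491 − 1172 = +319 kJ

ΔH ≈ +319 kJ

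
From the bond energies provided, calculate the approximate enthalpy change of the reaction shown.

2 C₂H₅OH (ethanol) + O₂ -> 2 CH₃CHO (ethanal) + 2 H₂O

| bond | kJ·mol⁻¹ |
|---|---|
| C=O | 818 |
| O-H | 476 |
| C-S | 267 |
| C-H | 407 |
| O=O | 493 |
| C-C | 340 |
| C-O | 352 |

ΔH ≈ −577 kJ

Bonds broken (reactants):
  C-C: 2 × 340 = 680
  C-H: 10 × 407 = 4070
  C-O: 2 × 352 = 704
  O-H: 2 × 476 = 952
  O=O: 1 × 493 = 493
  Σ(broken) = 6899 kJ
Bonds formed (products):
  C-C: 2 × 340 = 680
  C-H: 8 × 407 = 3256
  C=O: 2 × 818 = 1636
  O-H: 4 × 476 = 1904
  Σ(formed) = 7476 kJ
ΔH = Σ(broken) − Σ(formed) = 6899 − 7476 = −577 kJ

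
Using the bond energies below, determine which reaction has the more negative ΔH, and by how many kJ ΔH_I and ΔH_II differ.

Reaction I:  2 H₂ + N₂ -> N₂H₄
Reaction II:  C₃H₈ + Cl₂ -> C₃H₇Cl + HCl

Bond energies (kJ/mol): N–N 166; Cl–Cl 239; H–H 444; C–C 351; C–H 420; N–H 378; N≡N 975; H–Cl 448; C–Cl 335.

Reaction I:
  Bonds broken (reactants):
    H–H: 2 × 444 = 888
    N≡N: 1 × 975 = 975
    Σ(broken) = 1863 kJ
  Bonds formed (products):
    N–H: 4 × 378 = 1512
    N–N: 1 × 166 = 166
    Σ(formed) = 1678 kJ
  ΔH_I = 1863 − 1678 = +185 kJ
Reaction II:
  Bonds broken (reactants):
    C–C: 2 × 351 = 702
    C–H: 8 × 420 = 3360
    Cl–Cl: 1 × 239 = 239
    Σ(broken) = 4301 kJ
  Bonds formed (products):
    C–C: 2 × 351 = 702
    C–Cl: 1 × 335 = 335
    C–H: 7 × 420 = 2940
    H–Cl: 1 × 448 = 448
    Σ(formed) = 4425 kJ
  ΔH_II = 4301 − 4425 = −124 kJ
ΔH_I − ΔH_II = +309 kJ, so reaction II has the more negative ΔH; |ΔH_I − ΔH_II| = 309 kJ.

Reaction II, by 309 kJ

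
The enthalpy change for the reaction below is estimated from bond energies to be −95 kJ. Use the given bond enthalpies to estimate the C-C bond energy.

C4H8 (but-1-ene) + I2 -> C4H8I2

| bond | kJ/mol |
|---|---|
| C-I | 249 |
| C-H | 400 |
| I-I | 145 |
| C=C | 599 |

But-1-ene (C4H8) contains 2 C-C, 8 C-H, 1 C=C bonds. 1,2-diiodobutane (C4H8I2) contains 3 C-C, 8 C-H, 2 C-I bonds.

D(C-C) ≈ 341 kJ/mol

Let D be the C-C bond energy.
Σ(broken) = 2×D + 8×400 + 1×599 + 1×145 = 3944 + 2D
Σ(formed) = 3×D + 8×400 + 2×249 = 3698 + 3D
ΔH = Σ(broken) − Σ(formed) = (3944 + 2D) − (3698 + 3D) = +246 − D
Setting this equal to −95 kJ gives D = 341 kJ/mol.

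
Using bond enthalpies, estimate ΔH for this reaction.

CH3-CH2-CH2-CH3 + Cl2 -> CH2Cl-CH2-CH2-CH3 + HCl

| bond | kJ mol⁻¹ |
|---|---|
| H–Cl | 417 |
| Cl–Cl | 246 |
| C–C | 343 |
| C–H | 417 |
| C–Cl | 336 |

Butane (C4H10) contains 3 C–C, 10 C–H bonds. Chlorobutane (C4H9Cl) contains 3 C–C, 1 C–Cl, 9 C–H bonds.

Bonds broken (reactants):
  C–C: 3 × 343 = 1029
  C–H: 10 × 417 = 4170
  Cl–Cl: 1 × 246 = 246
  Σ(broken) = 5445 kJ
Bonds formed (products):
  C–C: 3 × 343 = 1029
  C–Cl: 1 × 336 = 336
  C–H: 9 × 417 = 3753
  H–Cl: 1 × 417 = 417
  Σ(formed) = 5535 kJ
ΔH = Σ(broken) − Σ(formed) = 5445 − 5535 = −90 kJ

ΔH ≈ −90 kJ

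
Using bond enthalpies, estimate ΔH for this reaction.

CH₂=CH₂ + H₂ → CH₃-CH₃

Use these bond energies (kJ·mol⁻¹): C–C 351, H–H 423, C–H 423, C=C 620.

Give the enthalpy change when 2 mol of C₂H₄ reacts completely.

Bonds broken (reactants):
  C–H: 4 × 423 = 1692
  C=C: 1 × 620 = 620
  H–H: 1 × 423 = 423
  Σ(broken) = 2735 kJ
Bonds formed (products):
  C–C: 1 × 351 = 351
  C–H: 6 × 423 = 2538
  Σ(formed) = 2889 kJ
ΔH = Σ(broken) − Σ(formed) = 2735 − 2889 = −154 kJ
For 2× the reaction as written: 2 × (−154) = −308 kJ

ΔH = −308 kJ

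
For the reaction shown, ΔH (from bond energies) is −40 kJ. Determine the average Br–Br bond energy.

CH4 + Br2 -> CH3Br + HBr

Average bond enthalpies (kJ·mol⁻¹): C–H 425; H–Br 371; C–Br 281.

D(Br–Br) ≈ 187 kJ/mol

Let D be the Br–Br bond energy.
Σ(broken) = 1×D + 4×425 = 1700 + D
Σ(formed) = 1×281 + 3×425 + 1×371 = 1927
ΔH = Σ(broken) − Σ(formed) = (1700 + D) − (1927) = −227 + D
Setting this equal to −40 kJ gives D = 187 kJ/mol.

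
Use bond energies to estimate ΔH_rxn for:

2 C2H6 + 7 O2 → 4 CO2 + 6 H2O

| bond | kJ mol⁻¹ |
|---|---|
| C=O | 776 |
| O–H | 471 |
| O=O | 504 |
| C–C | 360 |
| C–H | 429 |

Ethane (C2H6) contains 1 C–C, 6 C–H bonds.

Bonds broken (reactants):
  C–C: 2 × 360 = 720
  C–H: 12 × 429 = 5148
  O=O: 7 × 504 = 3528
  Σ(broken) = 9396 kJ
Bonds formed (products):
  C=O: 8 × 776 = 6208
  O–H: 12 × 471 = 5652
  Σ(formed) = 11860 kJ
ΔH = Σ(broken) − Σ(formed) = 9396 − 11860 = −2464 kJ

ΔH ≈ −2464 kJ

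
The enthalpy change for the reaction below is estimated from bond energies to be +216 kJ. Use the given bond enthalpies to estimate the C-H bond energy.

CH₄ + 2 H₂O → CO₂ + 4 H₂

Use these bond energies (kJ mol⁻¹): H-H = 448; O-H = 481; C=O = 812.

D(C-H) ≈ 427 kJ/mol

Let D be the C-H bond energy.
Σ(broken) = 4×D + 4×481 = 1924 + 4D
Σ(formed) = 2×812 + 4×448 = 3416
ΔH = Σ(broken) − Σ(formed) = (1924 + 4D) − (3416) = −1492 + 4D
Setting this equal to +216 kJ gives 4D = 1708, so D = 427 kJ/mol.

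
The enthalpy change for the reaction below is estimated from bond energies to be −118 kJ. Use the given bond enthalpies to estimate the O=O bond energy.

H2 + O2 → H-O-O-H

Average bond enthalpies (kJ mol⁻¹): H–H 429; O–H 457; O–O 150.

D(O=O) ≈ 517 kJ/mol

Let D be the O=O bond energy.
Σ(broken) = 1×429 + 1×D = 429 + D
Σ(formed) = 2×457 + 1×150 = 1064
ΔH = Σ(broken) − Σ(formed) = (429 + D) − (1064) = −635 + D
Setting this equal to −118 kJ gives D = 517 kJ/mol.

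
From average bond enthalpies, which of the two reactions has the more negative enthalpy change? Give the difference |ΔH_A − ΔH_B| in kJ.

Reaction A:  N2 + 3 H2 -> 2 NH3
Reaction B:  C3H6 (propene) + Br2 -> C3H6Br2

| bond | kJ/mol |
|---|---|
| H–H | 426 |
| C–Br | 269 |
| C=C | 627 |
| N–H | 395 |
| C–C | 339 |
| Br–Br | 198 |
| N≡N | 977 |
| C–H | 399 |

Reaction A:
  Bonds broken (reactants):
    H–H: 3 × 426 = 1278
    N≡N: 1 × 977 = 977
    Σ(broken) = 2255 kJ
  Bonds formed (products):
    N–H: 6 × 395 = 2370
    Σ(formed) = 2370 kJ
  ΔH_A = 2255 − 2370 = −115 kJ
Reaction B:
  Bonds broken (reactants):
    Br–Br: 1 × 198 = 198
    C–C: 1 × 339 = 339
    C–H: 6 × 399 = 2394
    C=C: 1 × 627 = 627
    Σ(broken) = 3558 kJ
  Bonds formed (products):
    C–Br: 2 × 269 = 538
    C–C: 2 × 339 = 678
    C–H: 6 × 399 = 2394
    Σ(formed) = 3610 kJ
  ΔH_B = 3558 − 3610 = −52 kJ
ΔH_A − ΔH_B = −63 kJ, so reaction A has the more negative ΔH; |ΔH_A − ΔH_B| = 63 kJ.

Reaction A, by 63 kJ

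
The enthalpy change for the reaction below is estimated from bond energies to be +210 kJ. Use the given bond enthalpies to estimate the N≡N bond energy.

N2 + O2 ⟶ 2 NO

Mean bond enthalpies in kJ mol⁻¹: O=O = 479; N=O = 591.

D(N≡N) ≈ 913 kJ/mol

Let D be the N≡N bond energy.
Σ(broken) = 1×D + 1×479 = 479 + D
Σ(formed) = 2×591 = 1182
ΔH = Σ(broken) − Σ(formed) = (479 + D) − (1182) = −703 + D
Setting this equal to +210 kJ gives D = 913 kJ/mol.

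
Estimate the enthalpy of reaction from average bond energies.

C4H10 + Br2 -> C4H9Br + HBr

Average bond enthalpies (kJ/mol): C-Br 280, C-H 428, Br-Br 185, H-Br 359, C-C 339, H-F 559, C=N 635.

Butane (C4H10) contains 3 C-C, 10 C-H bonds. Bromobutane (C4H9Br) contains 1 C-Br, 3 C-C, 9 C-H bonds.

Bonds broken (reactants):
  Br-Br: 1 × 185 = 185
  C-C: 3 × 339 = 1017
  C-H: 10 × 428 = 4280
  Σ(broken) = 5482 kJ
Bonds formed (products):
  C-Br: 1 × 280 = 280
  C-C: 3 × 339 = 1017
  C-H: 9 × 428 = 3852
  H-Br: 1 × 359 = 359
  Σ(formed) = 5508 kJ
ΔH = Σ(broken) − Σ(formed) = 5482 − 5508 = −26 kJ

ΔH ≈ −26 kJ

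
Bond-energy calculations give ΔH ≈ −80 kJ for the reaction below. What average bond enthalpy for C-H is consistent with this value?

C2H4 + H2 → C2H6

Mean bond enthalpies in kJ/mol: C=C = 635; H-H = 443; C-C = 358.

D(C-H) ≈ 400 kJ/mol

Let D be the C-H bond energy.
Σ(broken) = 4×D + 1×635 + 1×443 = 1078 + 4D
Σ(formed) = 1×358 + 6×D = 358 + 6D
ΔH = Σ(broken) − Σ(formed) = (1078 + 4D) − (358 + 6D) = +720 − 2D
Setting this equal to −80 kJ gives 2D = 800, so D = 400 kJ/mol.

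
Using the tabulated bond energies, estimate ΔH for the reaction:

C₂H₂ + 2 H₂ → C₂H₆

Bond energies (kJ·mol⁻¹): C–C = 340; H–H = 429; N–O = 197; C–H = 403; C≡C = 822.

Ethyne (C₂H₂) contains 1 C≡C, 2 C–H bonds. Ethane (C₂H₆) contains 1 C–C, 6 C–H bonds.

Bonds broken (reactants):
  C≡C: 1 × 822 = 822
  C–H: 2 × 403 = 806
  H–H: 2 × 429 = 858
  Σ(broken) = 2486 kJ
Bonds formed (products):
  C–C: 1 × 340 = 340
  C–H: 6 × 403 = 2418
  Σ(formed) = 2758 kJ
ΔH = Σ(broken) − Σ(formed) = 2486 − 2758 = −272 kJ

ΔH ≈ −272 kJ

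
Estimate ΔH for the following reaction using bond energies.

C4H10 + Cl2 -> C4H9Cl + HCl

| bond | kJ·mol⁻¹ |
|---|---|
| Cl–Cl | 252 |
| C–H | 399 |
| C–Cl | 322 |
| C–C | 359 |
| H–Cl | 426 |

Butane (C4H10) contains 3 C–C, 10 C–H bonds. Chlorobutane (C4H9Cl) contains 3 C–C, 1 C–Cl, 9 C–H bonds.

Bonds broken (reactants):
  C–C: 3 × 359 = 1077
  C–H: 10 × 399 = 3990
  Cl–Cl: 1 × 252 = 252
  Σ(broken) = 5319 kJ
Bonds formed (products):
  C–C: 3 × 359 = 1077
  C–Cl: 1 × 322 = 322
  C–H: 9 × 399 = 3591
  H–Cl: 1 × 426 = 426
  Σ(formed) = 5416 kJ
ΔH = Σ(broken) − Σ(formed) = 5319 − 5416 = −97 kJ

ΔH ≈ −97 kJ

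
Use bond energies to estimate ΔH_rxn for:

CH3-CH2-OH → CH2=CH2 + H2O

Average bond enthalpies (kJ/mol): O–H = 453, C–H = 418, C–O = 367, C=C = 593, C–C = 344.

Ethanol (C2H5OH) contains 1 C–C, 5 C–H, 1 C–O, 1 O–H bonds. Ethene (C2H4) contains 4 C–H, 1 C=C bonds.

ΔH ≈ +83 kJ

Bonds broken (reactants):
  C–C: 1 × 344 = 344
  C–H: 5 × 418 = 2090
  C–O: 1 × 367 = 367
  O–H: 1 × 453 = 453
  Σ(broken) = 3254 kJ
Bonds formed (products):
  C–H: 4 × 418 = 1672
  C=C: 1 × 593 = 593
  O–H: 2 × 453 = 906
  Σ(formed) = 3171 kJ
ΔH = Σ(broken) − Σ(formed) = 3254 − 3171 = +83 kJ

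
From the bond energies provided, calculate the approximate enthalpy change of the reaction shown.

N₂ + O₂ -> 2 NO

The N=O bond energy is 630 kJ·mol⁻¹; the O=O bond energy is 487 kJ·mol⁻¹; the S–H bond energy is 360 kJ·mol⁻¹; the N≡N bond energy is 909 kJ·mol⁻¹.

Bonds broken (reactants):
  N≡N: 1 × 909 = 909
  O=O: 1 × 487 = 487
  Σ(broken) = 1396 kJ
Bonds formed (products):
  N=O: 2 × 630 = 1260
  Σ(formed) = 1260 kJ
ΔH = Σ(broken) − Σ(formed) = 1396 − 1260 = +136 kJ

ΔH ≈ +136 kJ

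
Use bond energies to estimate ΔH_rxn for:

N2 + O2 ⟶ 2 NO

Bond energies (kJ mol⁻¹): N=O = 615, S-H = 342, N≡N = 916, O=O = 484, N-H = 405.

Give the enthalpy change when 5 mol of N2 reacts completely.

ΔH = +850 kJ

Bonds broken (reactants):
  N≡N: 1 × 916 = 916
  O=O: 1 × 484 = 484
  Σ(broken) = 1400 kJ
Bonds formed (products):
  N=O: 2 × 615 = 1230
  Σ(formed) = 1230 kJ
ΔH = Σ(broken) − Σ(formed) = 1400 − 1230 = +170 kJ
For 5× the reaction as written: 5 × (+170) = +850 kJ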